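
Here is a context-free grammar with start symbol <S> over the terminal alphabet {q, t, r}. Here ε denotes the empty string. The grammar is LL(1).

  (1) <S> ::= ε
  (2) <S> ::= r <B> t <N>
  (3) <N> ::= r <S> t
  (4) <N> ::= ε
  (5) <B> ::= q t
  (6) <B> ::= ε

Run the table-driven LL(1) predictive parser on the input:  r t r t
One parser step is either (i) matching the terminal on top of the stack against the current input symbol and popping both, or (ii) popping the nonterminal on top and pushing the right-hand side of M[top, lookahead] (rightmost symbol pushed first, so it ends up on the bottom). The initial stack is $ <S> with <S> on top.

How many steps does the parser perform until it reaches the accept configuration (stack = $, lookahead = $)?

step 1: stack=$ <S>  input=r t r t $  — expand <S> ::= r <B> t <N>
step 2: stack=$ <N> t <B> r  input=r t r t $  — match r
step 3: stack=$ <N> t <B>  input=t r t $  — expand <B> ::= ε
step 4: stack=$ <N> t  input=t r t $  — match t
step 5: stack=$ <N>  input=r t $  — expand <N> ::= r <S> t
step 6: stack=$ t <S> r  input=r t $  — match r
step 7: stack=$ t <S>  input=t $  — expand <S> ::= ε
step 8: stack=$ t  input=t $  — match t
Accept reached after 8 steps.

8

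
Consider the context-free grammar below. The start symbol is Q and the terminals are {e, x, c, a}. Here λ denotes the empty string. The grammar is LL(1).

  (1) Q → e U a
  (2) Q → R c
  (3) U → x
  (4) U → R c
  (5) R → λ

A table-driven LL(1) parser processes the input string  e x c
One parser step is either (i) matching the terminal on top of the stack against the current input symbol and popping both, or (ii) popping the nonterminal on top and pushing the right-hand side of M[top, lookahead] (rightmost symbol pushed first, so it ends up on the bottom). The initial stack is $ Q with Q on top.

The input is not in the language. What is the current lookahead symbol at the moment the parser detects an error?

step 1: stack=$ Q  input=e x c $  — expand Q → e U a
step 2: stack=$ a U e  input=e x c $  — match e
step 3: stack=$ a U  input=x c $  — expand U → x
step 4: stack=$ a x  input=x c $  — match x
step 5: stack=$ a  input=c $  — error: top is terminal a but lookahead is c

c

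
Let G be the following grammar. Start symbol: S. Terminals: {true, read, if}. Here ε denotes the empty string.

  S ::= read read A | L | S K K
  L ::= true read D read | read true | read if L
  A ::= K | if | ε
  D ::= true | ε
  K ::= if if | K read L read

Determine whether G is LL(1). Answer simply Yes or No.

No

FIRST(S) = {read, true}
FIRST(L) = {read, true}
FIRST(A) = {ε, if}
FIRST(D) = {ε, true}
FIRST(K) = {if}
FOLLOW(S) = {$, if}
FOLLOW(L) = {$, if, read}
FOLLOW(A) = {$, if}
FOLLOW(D) = {read}
FOLLOW(K) = {$, if, read}
Cell M[A, if] receives both A ::= K and A ::= if and A ::= ε — the grammar is not LL(1).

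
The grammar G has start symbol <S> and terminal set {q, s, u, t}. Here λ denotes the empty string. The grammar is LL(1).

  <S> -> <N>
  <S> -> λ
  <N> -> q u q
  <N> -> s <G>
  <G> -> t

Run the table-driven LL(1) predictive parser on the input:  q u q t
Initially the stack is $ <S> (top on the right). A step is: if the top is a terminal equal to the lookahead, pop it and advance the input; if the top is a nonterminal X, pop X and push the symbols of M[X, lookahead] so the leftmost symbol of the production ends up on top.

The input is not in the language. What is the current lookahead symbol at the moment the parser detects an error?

step 1: stack=$ <S>  input=q u q t $  — expand <S> -> <N>
step 2: stack=$ <N>  input=q u q t $  — expand <N> -> q u q
step 3: stack=$ q u q  input=q u q t $  — match q
step 4: stack=$ q u  input=u q t $  — match u
step 5: stack=$ q  input=q t $  — match q
step 6: stack=$  input=t $  — error: stack empty but input remains

t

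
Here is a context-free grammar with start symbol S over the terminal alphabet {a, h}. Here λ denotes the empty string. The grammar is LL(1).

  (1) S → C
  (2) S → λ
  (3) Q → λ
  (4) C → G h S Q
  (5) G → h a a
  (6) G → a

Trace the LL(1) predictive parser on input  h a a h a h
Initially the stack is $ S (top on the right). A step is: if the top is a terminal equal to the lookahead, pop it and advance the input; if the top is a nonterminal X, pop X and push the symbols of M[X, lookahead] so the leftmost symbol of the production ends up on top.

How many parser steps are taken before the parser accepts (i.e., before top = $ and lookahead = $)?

      Stack          Input          Action
   1  $ S            h a a h a h $  expand S → C
   2  $ C            h a a h a h $  expand C → G h S Q
   3  $ Q S h G      h a a h a h $  expand G → h a a
   4  $ Q S h a a h  h a a h a h $  match h
   5  $ Q S h a a    a a h a h $    match a
   6  $ Q S h a      a h a h $      match a
   7  $ Q S h        h a h $        match h
   8  $ Q S          a h $          expand S → C
   9  $ Q C          a h $          expand C → G h S Q
  10  $ Q Q S h G    a h $          expand G → a
  11  $ Q Q S h a    a h $          match a
  12  $ Q Q S h      h $            match h
  13  $ Q Q S        $              expand S → λ
  14  $ Q Q          $              expand Q → λ
  15  $ Q            $              expand Q → λ
Accept reached after 15 steps.

15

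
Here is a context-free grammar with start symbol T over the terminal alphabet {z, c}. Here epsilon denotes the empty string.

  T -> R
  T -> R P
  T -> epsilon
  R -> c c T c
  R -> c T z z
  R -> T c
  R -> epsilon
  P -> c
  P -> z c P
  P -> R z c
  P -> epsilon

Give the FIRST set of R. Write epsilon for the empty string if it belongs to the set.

{epsilon, c, z}

FIRST(T): from T->R we get {epsilon, c, z}; from T->R P we get {epsilon, c, z}; from T->epsilon we get {epsilon}. So FIRST(T) = {epsilon, c, z}.
FIRST(R): from R->c c T c we get {c}; from R->c T z z we get {c}; from R->T c we get {c, z}; from R->epsilon we get {epsilon}. So FIRST(R) = {epsilon, c, z}.
FIRST(P): from P->c we get {c}; from P->z c P we get {z}; from P->R z c we get {c, z}; from P->epsilon we get {epsilon}. So FIRST(P) = {epsilon, c, z}.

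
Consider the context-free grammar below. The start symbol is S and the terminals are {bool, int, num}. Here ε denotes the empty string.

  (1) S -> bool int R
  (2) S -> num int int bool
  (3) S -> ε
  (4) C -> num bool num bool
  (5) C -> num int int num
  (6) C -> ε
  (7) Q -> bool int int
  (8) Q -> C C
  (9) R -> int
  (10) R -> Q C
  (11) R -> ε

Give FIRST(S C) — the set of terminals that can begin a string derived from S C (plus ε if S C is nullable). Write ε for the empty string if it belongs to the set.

{ε, bool, num}

FIRST(S) = {ε, bool, num}
FIRST(C) = {ε, num}
FIRST(Q) = {ε, bool, num}  (via C C)
FIRST(R) = {ε, bool, int, num}  (via Q C)
FIRST(S C): take FIRST of each symbol in turn, carrying on past any symbol whose FIRST contains ε; result {ε, bool, num}.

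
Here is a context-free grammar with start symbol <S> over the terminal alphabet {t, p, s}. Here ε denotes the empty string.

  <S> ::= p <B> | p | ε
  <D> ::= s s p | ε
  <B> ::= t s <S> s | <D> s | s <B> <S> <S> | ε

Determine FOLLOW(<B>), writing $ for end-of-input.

{$, p, s}

FIRST(<S>): from <S>::=p <B> we get {p}; from <S>::=p we get {p}; from <S>::=ε we get {ε}. So FIRST(<S>) = {ε, p}.
FIRST(<D>): from <D>::=s s p we get {s}; from <D>::=ε we get {ε}. So FIRST(<D>) = {ε, s}.
FIRST(<B>): from <B>::=t s <S> s we get {t}; from <B>::=<D> s we get {s}; from <B>::=s <B> <S> <S> we get {s}; from <B>::=ε we get {ε}. So FIRST(<B>) = {ε, s, t}.
FOLLOW(<S>) includes $ since <S> is the start symbol.
FOLLOW(<D>): in <B>::=<D> s, <D> is followed by s with FIRST {s}. Thus FOLLOW(<D>) = {s}.
FOLLOW(<S>): in <B>::=t s <S> s, <S> is followed by s with FIRST {s}; in <B>::=s <B> <S> <S> (occurrence 1), <S> is followed by <S> with FIRST {ε, p}; in <B>::=s <B> <S> <S> (occurrence 1), the suffix after <S> is nullable, so FOLLOW(<S>) ⊇ FOLLOW(<B>) = {$, p, s}; in <B>::=s <B> <S> <S> (occurrence 2), the suffix after <S> is empty, so FOLLOW(<S>) ⊇ FOLLOW(<B>) = {$, p, s}. Thus FOLLOW(<S>) = {$, p, s}.
FOLLOW(<B>): in <S>::=p <B>, the suffix after <B> is empty, so FOLLOW(<B>) ⊇ FOLLOW(<S>) = {$, p, s}; in <B>::=s <B> <S> <S>, <B> is followed by <S> <S> with FIRST {ε, p}; in <B>::=s <B> <S> <S>, the suffix after <B> is nullable (adds nothing new). Thus FOLLOW(<B>) = {$, p, s}.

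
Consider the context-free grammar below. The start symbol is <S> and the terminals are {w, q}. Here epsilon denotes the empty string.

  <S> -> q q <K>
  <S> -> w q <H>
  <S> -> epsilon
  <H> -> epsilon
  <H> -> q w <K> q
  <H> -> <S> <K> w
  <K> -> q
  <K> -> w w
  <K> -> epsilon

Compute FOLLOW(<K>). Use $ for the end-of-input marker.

{$, q, w}

FIRST(<S>): from <S>->q q <K> we get {q}; from <S>->w q <H> we get {w}; from <S>->epsilon we get {epsilon}. So FIRST(<S>) = {epsilon, q, w}.
FIRST(<K>): from <K>->q we get {q}; from <K>->w w we get {w}; from <K>->epsilon we get {epsilon}. So FIRST(<K>) = {epsilon, q, w}.
FIRST(<H>): from <H>->epsilon we get {epsilon}; from <H>->q w <K> q we get {q}; from <H>-><S> <K> w we get {q, w}. So FIRST(<H>) = {epsilon, q, w}.
FOLLOW(<S>) includes $ since <S> is the start symbol.
FOLLOW(<S>): in <H>-><S> <K> w, <S> is followed by <K> w with FIRST {q, w}. Thus FOLLOW(<S>) = {$, q, w}.
FOLLOW(<H>): in <S>->w q <H>, the suffix after <H> is empty, so FOLLOW(<H>) ⊇ FOLLOW(<S>) = {$, q, w}. Thus FOLLOW(<H>) = {$, q, w}.
FOLLOW(<K>): in <S>->q q <K>, the suffix after <K> is empty, so FOLLOW(<K>) ⊇ FOLLOW(<S>) = {$, q, w}; in <H>->q w <K> q, <K> is followed by q with FIRST {q}; in <H>-><S> <K> w, <K> is followed by w with FIRST {w}. Thus FOLLOW(<K>) = {$, q, w}.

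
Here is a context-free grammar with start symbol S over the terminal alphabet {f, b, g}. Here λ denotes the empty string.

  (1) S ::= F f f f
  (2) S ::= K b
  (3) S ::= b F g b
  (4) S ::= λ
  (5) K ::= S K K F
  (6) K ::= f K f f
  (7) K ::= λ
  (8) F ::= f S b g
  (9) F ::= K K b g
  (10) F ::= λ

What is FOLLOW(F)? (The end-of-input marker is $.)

{b, f, g}

FIRST(S) = {λ, b, f}  (via F f f f, K b)
FIRST(K) = {λ, b, f}  (via S K K F)
FIRST(F) = {λ, b, f}  (via K K b g)
FOLLOW(S) includes $ since S is the start symbol.
FOLLOW(K): in S::=K b, K is followed by b with FIRST {b}; in K::=S K K F (occurrence 1), K is followed by K F with FIRST {λ, b, f}; in K::=S K K F (occurrence 1), the suffix after K is nullable (adds nothing new); in K::=S K K F (occurrence 2), K is followed by F with FIRST {λ, b, f}; in K::=S K K F (occurrence 2), the suffix after K is nullable (adds nothing new); in K::=f K f f, K is followed by f f with FIRST {f}; in F::=K K b g (occurrence 1), K is followed by K b g with FIRST {b, f}; in F::=K K b g (occurrence 2), K is followed by b g with FIRST {b}. Thus FOLLOW(K) = {b, f}.
FOLLOW(S): in K::=S K K F, S is followed by K K F with FIRST {λ, b, f}; in K::=S K K F, the suffix after S is nullable, so FOLLOW(S) ⊇ FOLLOW(K) = {b, f}; in F::=f S b g, S is followed by b g with FIRST {b}. Thus FOLLOW(S) = {$, b, f}.
FOLLOW(F): in S::=F f f f, F is followed by f f f with FIRST {f}; in S::=b F g b, F is followed by g b with FIRST {g}; in K::=S K K F, the suffix after F is empty, so FOLLOW(F) ⊇ FOLLOW(K) = {b, f}. Thus FOLLOW(F) = {b, f, g}.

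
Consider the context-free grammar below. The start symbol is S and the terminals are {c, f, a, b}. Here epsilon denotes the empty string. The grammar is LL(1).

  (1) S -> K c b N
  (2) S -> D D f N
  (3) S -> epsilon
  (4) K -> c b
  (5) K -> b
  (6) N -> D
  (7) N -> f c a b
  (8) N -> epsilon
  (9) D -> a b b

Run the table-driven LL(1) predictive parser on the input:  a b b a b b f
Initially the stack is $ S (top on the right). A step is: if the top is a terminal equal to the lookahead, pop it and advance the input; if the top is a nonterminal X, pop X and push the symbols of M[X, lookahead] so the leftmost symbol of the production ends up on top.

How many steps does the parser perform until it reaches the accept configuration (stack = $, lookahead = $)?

11

      Stack          Input            Action
   1  $ S            a b b a b b f $  expand S -> D D f N
   2  $ N f D D      a b b a b b f $  expand D -> a b b
   3  $ N f D b b a  a b b a b b f $  match a
   4  $ N f D b b    b b a b b f $    match b
   5  $ N f D b      b a b b f $      match b
   6  $ N f D        a b b f $        expand D -> a b b
   7  $ N f b b a    a b b f $        match a
   8  $ N f b b      b b f $          match b
   9  $ N f b        b f $            match b
  10  $ N f          f $              match f
  11  $ N            $                expand N -> epsilon
Accept reached after 11 steps.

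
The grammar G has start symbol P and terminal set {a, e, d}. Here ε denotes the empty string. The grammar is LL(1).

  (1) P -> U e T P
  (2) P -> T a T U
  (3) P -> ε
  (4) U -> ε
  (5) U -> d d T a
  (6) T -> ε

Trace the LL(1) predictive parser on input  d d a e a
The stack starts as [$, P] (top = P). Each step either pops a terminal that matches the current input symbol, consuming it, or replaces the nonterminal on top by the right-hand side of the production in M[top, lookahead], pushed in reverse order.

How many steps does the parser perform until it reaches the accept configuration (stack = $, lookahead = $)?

13

      Stack            Input        Action
   1  $ P              d d a e a $  expand P -> U e T P
   2  $ P T e U        d d a e a $  expand U -> d d T a
   3  $ P T e a T d d  d d a e a $  match d
   4  $ P T e a T d    d a e a $    match d
   5  $ P T e a T      a e a $      expand T -> ε
   6  $ P T e a        a e a $      match a
   7  $ P T e          e a $        match e
   8  $ P T            a $          expand T -> ε
   9  $ P              a $          expand P -> T a T U
  10  $ U T a T        a $          expand T -> ε
  11  $ U T a          a $          match a
  12  $ U T            $            expand T -> ε
  13  $ U              $            expand U -> ε
Accept reached after 13 steps.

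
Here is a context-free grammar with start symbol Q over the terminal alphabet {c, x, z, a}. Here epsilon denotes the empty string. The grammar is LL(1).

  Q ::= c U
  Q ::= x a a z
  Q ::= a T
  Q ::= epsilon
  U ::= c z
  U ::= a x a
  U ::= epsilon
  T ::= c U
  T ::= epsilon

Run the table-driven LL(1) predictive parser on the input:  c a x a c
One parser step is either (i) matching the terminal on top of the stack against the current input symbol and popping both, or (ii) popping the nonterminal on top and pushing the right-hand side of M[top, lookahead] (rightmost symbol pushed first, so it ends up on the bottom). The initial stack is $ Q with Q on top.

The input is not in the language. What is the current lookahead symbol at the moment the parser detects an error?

step 1: stack=$ Q  input=c a x a c $  — expand Q ::= c U
step 2: stack=$ U c  input=c a x a c $  — match c
step 3: stack=$ U  input=a x a c $  — expand U ::= a x a
step 4: stack=$ a x a  input=a x a c $  — match a
step 5: stack=$ a x  input=x a c $  — match x
step 6: stack=$ a  input=a c $  — match a
step 7: stack=$  input=c $  — error: stack empty but input remains

c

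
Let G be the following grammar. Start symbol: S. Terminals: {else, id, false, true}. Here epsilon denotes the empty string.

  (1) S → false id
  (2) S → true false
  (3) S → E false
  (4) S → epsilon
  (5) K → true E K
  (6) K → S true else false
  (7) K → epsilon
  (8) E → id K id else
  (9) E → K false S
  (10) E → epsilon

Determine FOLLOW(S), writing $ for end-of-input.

FIRST(S): from S→false id we get {false}; from S→true false we get {true}; from S→E false we get {false, id, true}; from S→epsilon we get {epsilon}. So FIRST(S) = {epsilon, false, id, true}.
FIRST(K): from K→true E K we get {true}; from K→S true else false we get {false, id, true}; from K→epsilon we get {epsilon}. So FIRST(K) = {epsilon, false, id, true}.
FIRST(E): from E→id K id else we get {id}; from E→K false S we get {false, id, true}; from E→epsilon we get {epsilon}. So FIRST(E) = {epsilon, false, id, true}.
FOLLOW(S) includes $ since S is the start symbol.
FOLLOW(K): in K→true E K, the suffix after K is empty (adds nothing new); in E→id K id else, K is followed by id else with FIRST {id}; in E→K false S, K is followed by false S with FIRST {false}. Thus FOLLOW(K) = {false, id}.
FOLLOW(E): in S→E false, E is followed by false with FIRST {false}; in K→true E K, E is followed by K with FIRST {epsilon, false, id, true}; in K→true E K, the suffix after E is nullable, so FOLLOW(E) ⊇ FOLLOW(K) = {false, id}. Thus FOLLOW(E) = {false, id, true}.
FOLLOW(S): in K→S true else false, S is followed by true else false with FIRST {true}; in E→K false S, the suffix after S is empty, so FOLLOW(S) ⊇ FOLLOW(E) = {false, id, true}. Thus FOLLOW(S) = {$, false, id, true}.

{$, false, id, true}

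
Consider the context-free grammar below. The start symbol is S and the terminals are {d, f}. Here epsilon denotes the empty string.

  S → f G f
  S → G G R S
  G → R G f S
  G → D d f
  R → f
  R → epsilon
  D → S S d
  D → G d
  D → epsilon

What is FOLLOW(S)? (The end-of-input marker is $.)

FIRST(R): from R→f we get {f}; from R→epsilon we get {epsilon}. So FIRST(R) = {epsilon, f}.
FIRST(S): from S→f G f we get {f}; from S→G G R S we get {d, f}. So FIRST(S) = {d, f}.
FIRST(G): from G→R G f S we get {d, f}; from G→D d f we get {d, f}. So FIRST(G) = {d, f}.
FIRST(D): from D→S S d we get {d, f}; from D→G d we get {d, f}; from D→epsilon we get {epsilon}. So FIRST(D) = {epsilon, d, f}.
FOLLOW(S) includes $ since S is the start symbol.
FOLLOW(G): in S→f G f, G is followed by f with FIRST {f}; in S→G G R S (occurrence 1), G is followed by G R S with FIRST {d, f}; in S→G G R S (occurrence 2), G is followed by R S with FIRST {d, f}; in G→R G f S, G is followed by f S with FIRST {f}; in D→G d, G is followed by d with FIRST {d}. Thus FOLLOW(G) = {d, f}.
FOLLOW(S): in S→G G R S, the suffix after S is empty (adds nothing new); in G→R G f S, the suffix after S is empty, so FOLLOW(S) ⊇ FOLLOW(G) = {d, f}; in D→S S d (occurrence 1), S is followed by S d with FIRST {d, f}; in D→S S d (occurrence 2), S is followed by d with FIRST {d}. Thus FOLLOW(S) = {$, d, f}.
FOLLOW(R): in S→G G R S, R is followed by S with FIRST {d, f}; in G→R G f S, R is followed by G f S with FIRST {d, f}. Thus FOLLOW(R) = {d, f}.
FOLLOW(D): in G→D d f, D is followed by d f with FIRST {d}. Thus FOLLOW(D) = {d}.

{$, d, f}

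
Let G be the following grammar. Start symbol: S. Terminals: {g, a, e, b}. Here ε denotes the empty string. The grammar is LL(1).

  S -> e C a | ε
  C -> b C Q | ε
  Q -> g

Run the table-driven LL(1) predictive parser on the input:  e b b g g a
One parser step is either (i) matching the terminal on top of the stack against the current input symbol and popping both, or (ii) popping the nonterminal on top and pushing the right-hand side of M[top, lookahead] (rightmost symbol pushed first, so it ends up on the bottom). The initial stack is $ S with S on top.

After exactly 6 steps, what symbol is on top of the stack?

step 1: stack=$ S  input=e b b g g a $  — expand S -> e C a
step 2: stack=$ a C e  input=e b b g g a $  — match e
step 3: stack=$ a C  input=b b g g a $  — expand C -> b C Q
step 4: stack=$ a Q C b  input=b b g g a $  — match b
step 5: stack=$ a Q C  input=b g g a $  — expand C -> b C Q
step 6: stack=$ a Q Q C b  input=b g g a $  — match b
Stack after step 6: $ a Q Q C (top = C).

C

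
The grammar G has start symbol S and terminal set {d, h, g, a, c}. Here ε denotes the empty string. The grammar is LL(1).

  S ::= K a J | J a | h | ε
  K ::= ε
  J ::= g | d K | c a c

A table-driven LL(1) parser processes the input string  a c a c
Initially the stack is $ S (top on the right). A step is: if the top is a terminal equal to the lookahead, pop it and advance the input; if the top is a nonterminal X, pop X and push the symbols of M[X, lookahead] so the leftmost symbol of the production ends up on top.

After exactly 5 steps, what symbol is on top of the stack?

     Stack    Input      Action
  1  $ S      a c a c $  expand S ::= K a J
  2  $ J a K  a c a c $  expand K ::= ε
  3  $ J a    a c a c $  match a
  4  $ J      c a c $    expand J ::= c a c
  5  $ c a c  c a c $    match c
Stack after step 5: $ c a (top = a).

a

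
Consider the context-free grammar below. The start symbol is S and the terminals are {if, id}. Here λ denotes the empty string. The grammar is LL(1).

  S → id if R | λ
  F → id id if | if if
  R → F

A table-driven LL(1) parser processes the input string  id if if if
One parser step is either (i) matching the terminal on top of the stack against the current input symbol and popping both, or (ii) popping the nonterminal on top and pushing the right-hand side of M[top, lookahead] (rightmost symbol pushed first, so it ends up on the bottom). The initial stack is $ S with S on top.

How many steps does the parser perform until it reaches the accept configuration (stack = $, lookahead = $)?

step 1: stack=$ S  input=id if if if $  — expand S → id if R
step 2: stack=$ R if id  input=id if if if $  — match id
step 3: stack=$ R if  input=if if if $  — match if
step 4: stack=$ R  input=if if $  — expand R → F
step 5: stack=$ F  input=if if $  — expand F → if if
step 6: stack=$ if if  input=if if $  — match if
step 7: stack=$ if  input=if $  — match if
Accept reached after 7 steps.

7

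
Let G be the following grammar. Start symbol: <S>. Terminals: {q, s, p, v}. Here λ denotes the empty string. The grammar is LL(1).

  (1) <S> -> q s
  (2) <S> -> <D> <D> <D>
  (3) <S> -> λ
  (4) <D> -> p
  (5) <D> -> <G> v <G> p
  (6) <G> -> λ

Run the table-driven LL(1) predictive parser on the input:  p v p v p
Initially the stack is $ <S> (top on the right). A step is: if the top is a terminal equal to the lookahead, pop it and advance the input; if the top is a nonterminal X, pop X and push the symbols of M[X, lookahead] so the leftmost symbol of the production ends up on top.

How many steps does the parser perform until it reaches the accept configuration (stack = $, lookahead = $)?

step 1: stack=$ <S>  input=p v p v p $  — expand <S> -> <D> <D> <D>
step 2: stack=$ <D> <D> <D>  input=p v p v p $  — expand <D> -> p
step 3: stack=$ <D> <D> p  input=p v p v p $  — match p
step 4: stack=$ <D> <D>  input=v p v p $  — expand <D> -> <G> v <G> p
step 5: stack=$ <D> p <G> v <G>  input=v p v p $  — expand <G> -> λ
step 6: stack=$ <D> p <G> v  input=v p v p $  — match v
step 7: stack=$ <D> p <G>  input=p v p $  — expand <G> -> λ
step 8: stack=$ <D> p  input=p v p $  — match p
step 9: stack=$ <D>  input=v p $  — expand <D> -> <G> v <G> p
step 10: stack=$ p <G> v <G>  input=v p $  — expand <G> -> λ
step 11: stack=$ p <G> v  input=v p $  — match v
step 12: stack=$ p <G>  input=p $  — expand <G> -> λ
step 13: stack=$ p  input=p $  — match p
Accept reached after 13 steps.

13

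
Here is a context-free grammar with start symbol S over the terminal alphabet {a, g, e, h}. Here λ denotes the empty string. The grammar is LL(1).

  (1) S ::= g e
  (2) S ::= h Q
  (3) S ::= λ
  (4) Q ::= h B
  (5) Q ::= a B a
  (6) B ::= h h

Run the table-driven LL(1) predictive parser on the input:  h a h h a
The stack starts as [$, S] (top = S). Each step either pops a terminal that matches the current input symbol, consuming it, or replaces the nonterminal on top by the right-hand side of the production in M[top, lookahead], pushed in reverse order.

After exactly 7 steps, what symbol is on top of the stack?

     Stack    Input        Action
  1  $ S      h a h h a $  expand S ::= h Q
  2  $ Q h    h a h h a $  match h
  3  $ Q      a h h a $    expand Q ::= a B a
  4  $ a B a  a h h a $    match a
  5  $ a B    h h a $      expand B ::= h h
  6  $ a h h  h h a $      match h
  7  $ a h    h a $        match h
Stack after step 7: $ a (top = a).

a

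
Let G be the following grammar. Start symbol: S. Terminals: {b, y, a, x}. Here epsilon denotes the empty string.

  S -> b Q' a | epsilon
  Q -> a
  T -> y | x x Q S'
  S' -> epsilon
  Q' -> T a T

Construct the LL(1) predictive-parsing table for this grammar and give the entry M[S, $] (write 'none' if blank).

FIRST(S): from S->b Q' a we get {b}; from S->epsilon we get {epsilon}. So FIRST(S) = {epsilon, b}.
FIRST(Q): from Q->a we get {a}. So FIRST(Q) = {a}.
FIRST(T): from T->y we get {y}; from T->x x Q S' we get {x}. So FIRST(T) = {x, y}.
FIRST(S'): from S'->epsilon we get {epsilon}. So FIRST(S') = {epsilon}.
FIRST(Q'): from Q'->T a T we get {x, y}. So FIRST(Q') = {x, y}.
FOLLOW(S) includes $ since S is the start symbol.
FOLLOW(S): S appears on no right-hand side. Thus FOLLOW(S) = {$}.
For S -> b Q' a: FIRST(b Q' a) = {b}, so it goes in M[S, t] for t ∈ {b}.
For S -> epsilon: FIRST(epsilon) = {epsilon}, so it goes in M[S, t] for t ∈ {}; since epsilon ∈ FIRST, also for every t ∈ FOLLOW(S) = {$}.

S -> epsilon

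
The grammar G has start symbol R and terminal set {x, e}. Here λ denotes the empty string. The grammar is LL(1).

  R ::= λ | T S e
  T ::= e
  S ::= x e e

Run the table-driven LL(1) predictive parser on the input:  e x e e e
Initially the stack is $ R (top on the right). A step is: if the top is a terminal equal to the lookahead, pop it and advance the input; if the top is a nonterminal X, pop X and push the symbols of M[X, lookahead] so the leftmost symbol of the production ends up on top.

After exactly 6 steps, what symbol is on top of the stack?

e

     Stack      Input        Action
  1  $ R        e x e e e $  expand R ::= T S e
  2  $ e S T    e x e e e $  expand T ::= e
  3  $ e S e    e x e e e $  match e
  4  $ e S      x e e e $    expand S ::= x e e
  5  $ e e e x  x e e e $    match x
  6  $ e e e    e e e $      match e
Stack after step 6: $ e e (top = e).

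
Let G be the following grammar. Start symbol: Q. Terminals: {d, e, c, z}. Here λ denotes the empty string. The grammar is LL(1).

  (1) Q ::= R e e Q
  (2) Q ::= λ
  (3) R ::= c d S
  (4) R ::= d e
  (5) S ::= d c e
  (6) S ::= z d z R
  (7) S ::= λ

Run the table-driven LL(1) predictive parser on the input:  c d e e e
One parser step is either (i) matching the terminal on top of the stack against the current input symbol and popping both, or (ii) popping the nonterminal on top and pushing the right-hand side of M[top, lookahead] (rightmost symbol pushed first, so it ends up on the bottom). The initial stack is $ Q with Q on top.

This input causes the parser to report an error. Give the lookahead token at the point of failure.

e

     Stack          Input        Action
  1  $ Q            c d e e e $  expand Q ::= R e e Q
  2  $ Q e e R      c d e e e $  expand R ::= c d S
  3  $ Q e e S d c  c d e e e $  match c
  4  $ Q e e S d    d e e e $    match d
  5  $ Q e e S      e e e $      expand S ::= λ
  6  $ Q e e        e e e $      match e
  7  $ Q e          e e $        match e
  8  $ Q            e $          error: M[Q, e] is empty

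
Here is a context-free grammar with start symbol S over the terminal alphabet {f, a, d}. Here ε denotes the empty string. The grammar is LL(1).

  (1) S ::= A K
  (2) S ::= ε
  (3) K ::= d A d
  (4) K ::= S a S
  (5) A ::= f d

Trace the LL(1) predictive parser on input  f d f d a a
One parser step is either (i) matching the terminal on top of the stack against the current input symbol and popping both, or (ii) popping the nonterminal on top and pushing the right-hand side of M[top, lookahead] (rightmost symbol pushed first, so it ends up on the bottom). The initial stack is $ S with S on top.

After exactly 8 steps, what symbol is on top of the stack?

d

     Stack        Input          Action
  1  $ S          f d f d a a $  expand S ::= A K
  2  $ K A        f d f d a a $  expand A ::= f d
  3  $ K d f      f d f d a a $  match f
  4  $ K d        d f d a a $    match d
  5  $ K          f d a a $      expand K ::= S a S
  6  $ S a S      f d a a $      expand S ::= A K
  7  $ S a K A    f d a a $      expand A ::= f d
  8  $ S a K d f  f d a a $      match f
Stack after step 8: $ S a K d (top = d).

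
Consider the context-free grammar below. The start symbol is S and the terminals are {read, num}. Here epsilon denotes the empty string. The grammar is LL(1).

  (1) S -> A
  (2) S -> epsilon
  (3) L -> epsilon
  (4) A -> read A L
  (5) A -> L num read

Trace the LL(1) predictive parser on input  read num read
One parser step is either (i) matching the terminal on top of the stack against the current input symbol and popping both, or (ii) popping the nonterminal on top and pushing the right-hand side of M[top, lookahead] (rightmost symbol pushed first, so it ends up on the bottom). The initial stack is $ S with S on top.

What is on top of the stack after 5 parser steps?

num

     Stack           Input            Action
  1  $ S             read num read $  expand S -> A
  2  $ A             read num read $  expand A -> read A L
  3  $ L A read      read num read $  match read
  4  $ L A           num read $       expand A -> L num read
  5  $ L read num L  num read $       expand L -> epsilon
Stack after step 5: $ L read num (top = num).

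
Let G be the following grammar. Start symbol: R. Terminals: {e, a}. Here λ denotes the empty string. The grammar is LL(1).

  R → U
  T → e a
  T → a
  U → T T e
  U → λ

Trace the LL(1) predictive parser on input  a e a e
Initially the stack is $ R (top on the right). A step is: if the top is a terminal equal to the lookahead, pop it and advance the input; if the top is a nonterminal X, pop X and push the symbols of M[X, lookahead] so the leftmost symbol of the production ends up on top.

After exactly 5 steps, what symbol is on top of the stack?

     Stack    Input      Action
  1  $ R      a e a e $  expand R → U
  2  $ U      a e a e $  expand U → T T e
  3  $ e T T  a e a e $  expand T → a
  4  $ e T a  a e a e $  match a
  5  $ e T    e a e $    expand T → e a
Stack after step 5: $ e a e (top = e).

e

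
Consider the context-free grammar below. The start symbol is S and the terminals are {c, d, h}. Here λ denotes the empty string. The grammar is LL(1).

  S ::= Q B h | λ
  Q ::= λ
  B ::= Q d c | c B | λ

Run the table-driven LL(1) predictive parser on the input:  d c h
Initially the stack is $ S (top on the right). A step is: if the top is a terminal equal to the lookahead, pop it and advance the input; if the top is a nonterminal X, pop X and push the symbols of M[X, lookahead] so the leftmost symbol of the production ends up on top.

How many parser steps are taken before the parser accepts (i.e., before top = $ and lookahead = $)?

step 1: stack=$ S  input=d c h $  — expand S ::= Q B h
step 2: stack=$ h B Q  input=d c h $  — expand Q ::= λ
step 3: stack=$ h B  input=d c h $  — expand B ::= Q d c
step 4: stack=$ h c d Q  input=d c h $  — expand Q ::= λ
step 5: stack=$ h c d  input=d c h $  — match d
step 6: stack=$ h c  input=c h $  — match c
step 7: stack=$ h  input=h $  — match h
Accept reached after 7 steps.

7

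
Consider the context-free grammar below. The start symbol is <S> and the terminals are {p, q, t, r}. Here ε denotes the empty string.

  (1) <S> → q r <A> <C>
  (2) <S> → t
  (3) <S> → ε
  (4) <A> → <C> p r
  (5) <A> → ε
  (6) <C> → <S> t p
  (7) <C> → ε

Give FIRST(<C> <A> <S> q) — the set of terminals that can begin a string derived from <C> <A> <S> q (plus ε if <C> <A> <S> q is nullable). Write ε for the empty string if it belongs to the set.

FIRST(<S>): from <S>→q r <A> <C> we get {q}; from <S>→t we get {t}; from <S>→ε we get {ε}. So FIRST(<S>) = {ε, q, t}.
FIRST(<C>): from <C>→<S> t p we get {q, t}; from <C>→ε we get {ε}. So FIRST(<C>) = {ε, q, t}.
FIRST(<A>): from <A>→<C> p r we get {p, q, t}; from <A>→ε we get {ε}. So FIRST(<A>) = {ε, p, q, t}.
FIRST(<C> <A> <S> q): take FIRST of each symbol in turn, carrying on past any symbol whose FIRST contains ε; result {p, q, t}.

{p, q, t}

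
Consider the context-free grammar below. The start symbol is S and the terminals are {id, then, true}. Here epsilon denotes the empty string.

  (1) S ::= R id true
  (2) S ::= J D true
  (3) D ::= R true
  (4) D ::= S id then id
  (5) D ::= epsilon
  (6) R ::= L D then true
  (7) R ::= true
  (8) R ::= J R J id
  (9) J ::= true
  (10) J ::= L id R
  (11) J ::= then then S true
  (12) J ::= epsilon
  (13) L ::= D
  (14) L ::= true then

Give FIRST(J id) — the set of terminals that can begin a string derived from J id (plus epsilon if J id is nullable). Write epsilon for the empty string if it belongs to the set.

FIRST(S): from S::=R id true we get {id, then, true}; from S::=J D true we get {id, then, true}. So FIRST(S) = {id, then, true}.
FIRST(D): from D::=R true we get {id, then, true}; from D::=S id then id we get {id, then, true}; from D::=epsilon we get {epsilon}. So FIRST(D) = {epsilon, id, then, true}.
FIRST(L): from L::=D we get {epsilon, id, then, true}; from L::=true then we get {true}. So FIRST(L) = {epsilon, id, then, true}.
FIRST(J): from J::=true we get {true}; from J::=L id R we get {id, then, true}; from J::=then then S true we get {then}; from J::=epsilon we get {epsilon}. So FIRST(J) = {epsilon, id, then, true}.
FIRST(R): from R::=L D then true we get {id, then, true}; from R::=true we get {true}; from R::=J R J id we get {id, then, true}. So FIRST(R) = {id, then, true}.
FIRST(J id): take FIRST of each symbol in turn, carrying on past any symbol whose FIRST contains epsilon; result {id, then, true}.

{id, then, true}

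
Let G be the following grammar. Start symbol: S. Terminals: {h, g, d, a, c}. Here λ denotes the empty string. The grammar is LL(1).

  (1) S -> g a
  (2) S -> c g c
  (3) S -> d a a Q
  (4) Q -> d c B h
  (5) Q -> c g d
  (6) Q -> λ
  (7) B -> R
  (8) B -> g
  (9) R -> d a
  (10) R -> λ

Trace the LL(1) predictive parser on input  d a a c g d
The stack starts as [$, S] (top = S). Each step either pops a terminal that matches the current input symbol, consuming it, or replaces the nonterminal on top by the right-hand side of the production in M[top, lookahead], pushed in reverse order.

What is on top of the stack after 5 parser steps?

step 1: stack=$ S  input=d a a c g d $  — expand S -> d a a Q
step 2: stack=$ Q a a d  input=d a a c g d $  — match d
step 3: stack=$ Q a a  input=a a c g d $  — match a
step 4: stack=$ Q a  input=a c g d $  — match a
step 5: stack=$ Q  input=c g d $  — expand Q -> c g d
Stack after step 5: $ d g c (top = c).

c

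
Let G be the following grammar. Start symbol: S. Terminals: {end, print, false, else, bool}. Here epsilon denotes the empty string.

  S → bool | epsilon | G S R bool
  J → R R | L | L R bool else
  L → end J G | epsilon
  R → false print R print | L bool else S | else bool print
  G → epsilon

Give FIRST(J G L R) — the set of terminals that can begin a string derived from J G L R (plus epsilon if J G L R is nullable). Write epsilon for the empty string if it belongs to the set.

FIRST(L): from L→end J G we get {end}; from L→epsilon we get {epsilon}. So FIRST(L) = {epsilon, end}.
FIRST(G): from G→epsilon we get {epsilon}. So FIRST(G) = {epsilon}.
FIRST(R): from R→false print R print we get {false}; from R→L bool else S we get {bool, end}; from R→else bool print we get {else}. So FIRST(R) = {bool, else, end, false}.
FIRST(S): from S→bool we get {bool}; from S→epsilon we get {epsilon}; from S→G S R bool we get {bool, else, end, false}. So FIRST(S) = {epsilon, bool, else, end, false}.
FIRST(J): from J→R R we get {bool, else, end, false}; from J→L we get {epsilon, end}; from J→L R bool else we get {bool, else, end, false}. So FIRST(J) = {epsilon, bool, else, end, false}.
FIRST(J G L R): take FIRST of each symbol in turn, carrying on past any symbol whose FIRST contains epsilon; result {bool, else, end, false}.

{bool, else, end, false}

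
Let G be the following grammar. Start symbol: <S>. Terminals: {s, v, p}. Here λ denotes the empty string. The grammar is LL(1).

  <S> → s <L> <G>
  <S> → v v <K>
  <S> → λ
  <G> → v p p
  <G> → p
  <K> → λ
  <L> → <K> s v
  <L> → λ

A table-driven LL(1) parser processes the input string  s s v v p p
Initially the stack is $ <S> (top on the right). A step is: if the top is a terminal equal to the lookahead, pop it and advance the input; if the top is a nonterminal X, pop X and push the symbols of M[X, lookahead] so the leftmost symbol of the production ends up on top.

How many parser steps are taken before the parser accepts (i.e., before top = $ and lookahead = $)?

      Stack          Input          Action
   1  $ <S>          s s v v p p $  expand <S> → s <L> <G>
   2  $ <G> <L> s    s s v v p p $  match s
   3  $ <G> <L>      s v v p p $    expand <L> → <K> s v
   4  $ <G> v s <K>  s v v p p $    expand <K> → λ
   5  $ <G> v s      s v v p p $    match s
   6  $ <G> v        v v p p $      match v
   7  $ <G>          v p p $        expand <G> → v p p
   8  $ p p v        v p p $        match v
   9  $ p p          p p $          match p
  10  $ p            p $            match p
Accept reached after 10 steps.

10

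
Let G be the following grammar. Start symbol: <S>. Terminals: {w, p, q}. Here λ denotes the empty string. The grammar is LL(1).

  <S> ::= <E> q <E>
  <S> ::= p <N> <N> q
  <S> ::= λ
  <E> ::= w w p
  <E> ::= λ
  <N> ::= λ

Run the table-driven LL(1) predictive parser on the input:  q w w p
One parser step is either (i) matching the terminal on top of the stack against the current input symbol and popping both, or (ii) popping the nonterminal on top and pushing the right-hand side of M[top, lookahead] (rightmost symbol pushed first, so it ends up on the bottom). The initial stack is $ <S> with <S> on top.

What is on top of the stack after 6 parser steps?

     Stack        Input      Action
  1  $ <S>        q w w p $  expand <S> ::= <E> q <E>
  2  $ <E> q <E>  q w w p $  expand <E> ::= λ
  3  $ <E> q      q w w p $  match q
  4  $ <E>        w w p $    expand <E> ::= w w p
  5  $ p w w      w w p $    match w
  6  $ p w        w p $      match w
Stack after step 6: $ p (top = p).

p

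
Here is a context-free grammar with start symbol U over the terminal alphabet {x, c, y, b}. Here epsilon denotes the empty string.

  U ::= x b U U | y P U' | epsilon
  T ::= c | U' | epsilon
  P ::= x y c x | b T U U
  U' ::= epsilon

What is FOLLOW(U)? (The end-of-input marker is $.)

{$, x, y}

FIRST(U): from U::=x b U U we get {x}; from U::=y P U' we get {y}; from U::=epsilon we get {epsilon}. So FIRST(U) = {epsilon, x, y}.
FIRST(P): from P::=x y c x we get {x}; from P::=b T U U we get {b}. So FIRST(P) = {b, x}.
FIRST(U'): from U'::=epsilon we get {epsilon}. So FIRST(U') = {epsilon}.
FIRST(T): from T::=c we get {c}; from T::=U' we get {epsilon}; from T::=epsilon we get {epsilon}. So FIRST(T) = {epsilon, c}.
FOLLOW(U) includes $ since U is the start symbol.
FOLLOW(U): in U::=x b U U (occurrence 1), U is followed by U with FIRST {epsilon, x, y}; in U::=x b U U (occurrence 1), the suffix after U is nullable (adds nothing new); in U::=x b U U (occurrence 2), the suffix after U is empty (adds nothing new); in P::=b T U U (occurrence 1), U is followed by U with FIRST {epsilon, x, y}; in P::=b T U U (occurrence 1), the suffix after U is nullable, so FOLLOW(U) ⊇ FOLLOW(P) = {$, x, y}; in P::=b T U U (occurrence 2), the suffix after U is empty, so FOLLOW(U) ⊇ FOLLOW(P) = {$, x, y}. Thus FOLLOW(U) = {$, x, y}.
FOLLOW(P): in U::=y P U', P is followed by U' with FIRST {epsilon}; in U::=y P U', the suffix after P is nullable, so FOLLOW(P) ⊇ FOLLOW(U) = {$, x, y}. Thus FOLLOW(P) = {$, x, y}.
FOLLOW(T): in P::=b T U U, T is followed by U U with FIRST {epsilon, x, y}; in P::=b T U U, the suffix after T is nullable, so FOLLOW(T) ⊇ FOLLOW(P) = {$, x, y}. Thus FOLLOW(T) = {$, x, y}.
FOLLOW(U'): in U::=y P U', the suffix after U' is empty, so FOLLOW(U') ⊇ FOLLOW(U) = {$, x, y}; in T::=U', the suffix after U' is empty, so FOLLOW(U') ⊇ FOLLOW(T) = {$, x, y}. Thus FOLLOW(U') = {$, x, y}.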